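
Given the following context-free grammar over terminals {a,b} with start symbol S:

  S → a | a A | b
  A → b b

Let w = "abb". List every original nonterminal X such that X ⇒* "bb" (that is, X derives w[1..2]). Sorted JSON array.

CNF form of G:
  S -> T1 A | a | b
  A -> T0 T0
  T0 -> b
  T1 -> a

CYK fill (cells [i..j] with 1 ≤ i ≤ j ≤ 2 only):
  cell(1,1) b: {S,T0}  orig:{S}
  cell(2,2) b: {S,T0}  orig:{S}
  cell(1,2) bb: {A}

Original NTs in T[1,2] deriving "bb": ["A"]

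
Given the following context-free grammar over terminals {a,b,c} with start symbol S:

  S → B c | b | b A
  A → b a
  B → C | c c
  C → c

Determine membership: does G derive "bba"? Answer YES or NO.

CNF form of G:
  S -> B T2 | T0 A | b
  A -> T0 T1
  B -> T2 T2 | c
  C -> c
  T0 -> b
  T1 -> a
  T2 -> c

CYK table (by increasing span):
  cell(0,0) b: {S,T0}  orig:{S}
  cell(1,1) b: {S,T0}  orig:{S}
  cell(2,2) a: {T1}  orig:{}
  cell(0,1) bb: ∅
  cell(1,2) ba: {A}
  cell(0,2) bba: {S}

S ∈ T[0,2] ⇒ YES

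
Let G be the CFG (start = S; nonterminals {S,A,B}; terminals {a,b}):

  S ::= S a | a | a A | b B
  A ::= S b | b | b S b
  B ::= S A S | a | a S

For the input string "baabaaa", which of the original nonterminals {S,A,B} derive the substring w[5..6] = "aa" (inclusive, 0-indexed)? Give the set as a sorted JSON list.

Convert to CNF:
  S -> S T1 | T0 B | T1 A | a
  A -> S T0 | T0 X2 | b
  B -> S X3 | T1 S | a
  T0 -> b
  T1 -> a
  X2 -> S T0
  X3 -> A S

Fill CYK table bottom-up (cells [i..j] with 5 ≤ i ≤ j ≤ 6 only):
  cell(5,5) a: {B,S,T1}  orig:{B,S}
  cell(6,6) a: {B,S,T1}  orig:{B,S}
  cell(5,6) aa: {B,S}

Original NTs in T[5,6] deriving "aa": ["B", "S"]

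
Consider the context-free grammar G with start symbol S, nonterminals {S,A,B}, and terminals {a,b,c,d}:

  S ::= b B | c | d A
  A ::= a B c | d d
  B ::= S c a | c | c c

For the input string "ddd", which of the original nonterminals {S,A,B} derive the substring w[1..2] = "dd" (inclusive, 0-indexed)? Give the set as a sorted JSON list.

Convert to CNF:
  S -> T2 A | T3 B | c
  A -> T0 X4 | T2 T2
  B -> S X5 | T1 T1 | c
  T0 -> a
  T1 -> c
  T2 -> d
  T3 -> b
  X4 -> B T1
  X5 -> T1 T0

CYK table (by increasing span) — only the sub-triangle for w[1..2]:
  T[1,1] 'd' = {T2}  orig:{}
  T[2,2] 'd' = {T2}  orig:{}
  T[1,2] 'dd' = {A}

Original NTs in T[1,2] deriving "dd": ["A"]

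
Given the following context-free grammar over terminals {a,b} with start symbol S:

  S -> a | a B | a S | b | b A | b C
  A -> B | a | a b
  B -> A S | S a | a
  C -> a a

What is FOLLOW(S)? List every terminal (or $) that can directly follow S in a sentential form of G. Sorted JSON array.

Compute FIRST by fixpoint:
pass 1:
  A via A→a: +{a}
  B via B→A S: +{a}
  C via C→a a: +{a}
  S via S→a: +{a}
  S via S→b: +{b}
  FIRST(S)={a,b}  FIRST(A)={a}  FIRST(B)={a}  FIRST(C)={a}
pass 2:
  B via B→S a: +{b}
  FIRST(S)={a,b}  FIRST(A)={a}  FIRST(B)={a,b}  FIRST(C)={a}
pass 3:
  A via A→B: +{b}
  FIRST(S)={a,b}  FIRST(A)={a,b}  FIRST(B)={a,b}  FIRST(C)={a}
pass 4: (stable)
  FIRST(S)={a,b}  FIRST(A)={a,b}  FIRST(B)={a,b}  FIRST(C)={a}

FOLLOW sets:
seed FOLLOW(S) with $
[1]
  B→A S: FOLLOW(A) ⊇ FIRST(S) = {a,b}; new: +{a,b}
  B→S a: FOLLOW(S) ⊇ FIRST(a) = {a}; new: +{a}
  S→a B: FOLLOW(B) ⊇ FOLLOW(S) ⊇ {$,a}; new: +{$,a}
  S→b A: FOLLOW(A) ⊇ FOLLOW(S) ⊇ {$,a}; new: +{$}
  S→b C: FOLLOW(C) ⊇ FOLLOW(S) ⊇ {$,a}; new: +{$,a}
  FOLLOW[S]={$,a}  FOLLOW[A]={$,a,b}  FOLLOW[B]={$,a}  FOLLOW[C]={$,a}
[2]
  A→B: FOLLOW(B) ⊇ FOLLOW(A) ⊇ {$,a,b}; new: +{b}
  B→A S: FOLLOW(S) ⊇ FOLLOW(B) ⊇ {$,a,b}; new: +{b}
  S→b C: FOLLOW(C) ⊇ FOLLOW(S) ⊇ {$,a,b}; new: +{b}
  FOLLOW[S]={$,a,b}  FOLLOW[A]={$,a,b}  FOLLOW[B]={$,a,b}  FOLLOW[C]={$,a,b}
[3] (no change)
  FOLLOW[S]={$,a,b}  FOLLOW[A]={$,a,b}  FOLLOW[B]={$,a,b}  FOLLOW[C]={$,a,b}

FOLLOW(S) = ["$", "a", "b"]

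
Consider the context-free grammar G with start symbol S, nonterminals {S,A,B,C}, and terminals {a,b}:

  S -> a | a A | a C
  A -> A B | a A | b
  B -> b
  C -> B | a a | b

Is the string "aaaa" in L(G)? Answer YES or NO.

Convert to CNF:
  S -> T0 A | T0 C | a
  A -> A B | T0 A | b
  B -> b
  C -> T0 T0 | b
  T0 -> a

Fill CYK table bottom-up:
  [0..0]={S,T0}  "a"  orig:{S}
  [1..1]={S,T0}  "a"  orig:{S}
  [2..2]={S,T0}  "a"  orig:{S}
  [3..3]={S,T0}  "a"  orig:{S}
  [0..1]={C}  "aa"
  [1..2]={C}  "aa"
  [2..3]={C}  "aa"
  [0..2]={S}  "aaa"
  [1..3]={S}  "aaa"
  [0..3]=∅  "aaaa"

S ∉ T[0,3] ⇒ NO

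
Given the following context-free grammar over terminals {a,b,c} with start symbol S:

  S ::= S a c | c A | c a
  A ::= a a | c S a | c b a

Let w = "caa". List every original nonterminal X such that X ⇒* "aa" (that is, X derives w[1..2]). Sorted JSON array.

CNF form of G:
  S -> S X5 | T1 A | T1 T0
  A -> T0 T0 | T1 X3 | T1 X4
  T0 -> a
  T1 -> c
  T2 -> b
  X3 -> S T0
  X4 -> T2 T0
  X5 -> T0 T1

CYK table (by increasing span), restricted to cells inside w[1..2]:
  [1..1]={T0}  "a"  orig:{}
  [2..2]={T0}  "a"  orig:{}
  [1..2]={A}  "aa"

Original NTs in T[1,2] deriving "aa": ["A"]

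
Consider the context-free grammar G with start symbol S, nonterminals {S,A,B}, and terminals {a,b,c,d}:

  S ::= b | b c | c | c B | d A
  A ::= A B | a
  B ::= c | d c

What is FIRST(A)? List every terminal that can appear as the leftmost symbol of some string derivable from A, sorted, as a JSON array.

FIRST sets, iterate to fixpoint:
pass 1:
  A via A→a: +{a}
  B via B→c: +{c}
  B via B→d c: +{d}
  S via S→b: +{b}
  S via S→c: +{c}
  S via S→d A: +{d}
  FIRST[S]={b,c,d}  FIRST[A]={a}  FIRST[B]={c,d}
pass 2: (stable)
  FIRST[S]={b,c,d}  FIRST[A]={a}  FIRST[B]={c,d}

FIRST(A) = ["a"]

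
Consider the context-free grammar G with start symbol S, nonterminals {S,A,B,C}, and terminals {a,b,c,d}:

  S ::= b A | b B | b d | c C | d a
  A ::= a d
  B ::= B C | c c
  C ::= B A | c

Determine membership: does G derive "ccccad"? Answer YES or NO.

Convert to CNF:
  S -> T1 T0 | T2 C | T3 A | T3 B | T3 T1
  A -> T0 T1
  B -> B C | T2 T2
  C -> B A | c
  T0 -> a
  T1 -> d
  T2 -> c
  T3 -> b

CYK table (by increasing span):
  T[0,0] 'c' = {C,T2}  orig:{C}
  T[1,1] 'c' = {C,T2}  orig:{C}
  T[2,2] 'c' = {C,T2}  orig:{C}
  T[3,3] 'c' = {C,T2}  orig:{C}
  T[4,4] 'a' = {T0}  orig:{}
  T[5,5] 'd' = {T1}  orig:{}
  T[0,1] 'cc' = {B,S}
  T[1,2] 'cc' = {B,S}
  T[2,3] 'cc' = {B,S}
  T[3,4] 'ca' = ∅
  T[4,5] 'ad' = {A}
  T[0,2] 'ccc' = {B}
  T[1,3] 'ccc' = {B}
  T[2,4] 'cca' = ∅
  T[3,5] 'cad' = ∅
  T[0,3] 'cccc' = {B}
  T[1,4] 'ccca' = ∅
  T[2,5] 'ccad' = {C}
  T[0,4] 'cccca' = ∅
  T[1,5] 'cccad' = {C,S}
  T[0,5] 'ccccad' = {B,C,S}

S ∈ T[0,5] ⇒ YES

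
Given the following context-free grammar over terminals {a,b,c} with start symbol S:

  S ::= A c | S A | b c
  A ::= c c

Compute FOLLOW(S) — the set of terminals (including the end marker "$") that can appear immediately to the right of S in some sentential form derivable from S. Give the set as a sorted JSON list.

FIRST sets, iterate to fixpoint:
iter 1:
  A via A→c c: +{c}
  S via S→A c: +{c}
  S via S→b c: +{b}
  S: {b,c}  A: {c}
iter 2: (no change)
  S: {b,c}  A: {c}

FOLLOW sets:
initialize: $ ∈ FOLLOW(S)
pass 1:
  S→A c: FOLLOW(A) ⊇ FIRST(c) = {c}; new: +{c}
  S→S A: FOLLOW(S) ⊇ FIRST(A) = {c}; new: +{c}
  S→S A: FOLLOW(A) ⊇ FOLLOW(S) ⊇ {$,c}; new: +{$}
  S: {$,c}  A: {$,c}
pass 2: done
  S: {$,c}  A: {$,c}

FOLLOW(S) = ["$", "c"]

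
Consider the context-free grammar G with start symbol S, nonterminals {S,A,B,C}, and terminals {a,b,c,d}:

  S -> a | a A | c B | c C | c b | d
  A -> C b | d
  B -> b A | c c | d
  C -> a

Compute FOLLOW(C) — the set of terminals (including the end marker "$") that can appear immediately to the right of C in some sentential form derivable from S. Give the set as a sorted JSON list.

FIRST sets, iterate to fixpoint:
round 1:
  A via A→d: +{d}
  B via B→b A: +{b}
  B via B→c c: +{c}
  B via B→d: +{d}
  C via C→a: +{a}
  S via S→a: +{a}
  S via S→c B: +{c}
  S via S→d: +{d}
  FIRST[S]={a,c,d}  FIRST[A]={d}  FIRST[B]={b,c,d}  FIRST[C]={a}
round 2:
  A via A→C b: +{a}
  FIRST[S]={a,c,d}  FIRST[A]={a,d}  FIRST[B]={b,c,d}  FIRST[C]={a}
round 3: done
  FIRST[S]={a,c,d}  FIRST[A]={a,d}  FIRST[B]={b,c,d}  FIRST[C]={a}

FOLLOW sets:
initialize: $ ∈ FOLLOW(S)
iter 1:
  A→C b: FOLLOW(C) ⊇ FIRST(b) = {b}; new: +{b}
  S→a A: FOLLOW(A) ⊇ FOLLOW(S) ⊇ {$}; new: +{$}
  S→c B: FOLLOW(B) ⊇ FOLLOW(S) ⊇ {$}; new: +{$}
  S→c C: FOLLOW(C) ⊇ FOLLOW(S) ⊇ {$}; new: +{$}
  FOLLOW(S)={$}  FOLLOW(A)={$}  FOLLOW(B)={$}  FOLLOW(C)={$,b}
iter 2: (no change)
  FOLLOW(S)={$}  FOLLOW(A)={$}  FOLLOW(B)={$}  FOLLOW(C)={$,b}

FOLLOW(C) = ["$", "b"]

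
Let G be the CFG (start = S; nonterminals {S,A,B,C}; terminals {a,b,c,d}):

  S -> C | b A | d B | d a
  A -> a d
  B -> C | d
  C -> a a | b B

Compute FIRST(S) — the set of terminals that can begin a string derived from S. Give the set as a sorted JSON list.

FIRST iteration:
round 1:
  A via A→a d: +{a}
  B via B→d: +{d}
  C via C→a a: +{a}
  C via C→b B: +{b}
  S via S→C: +{a,b}
  S via S→d B: +{d}
  FIRST(S)={a,b,d}  FIRST(A)={a}  FIRST(B)={d}  FIRST(C)={a,b}
round 2:
  B via B→C: +{a,b}
  FIRST(S)={a,b,d}  FIRST(A)={a}  FIRST(B)={a,b,d}  FIRST(C)={a,b}
round 3: (stable)
  FIRST(S)={a,b,d}  FIRST(A)={a}  FIRST(B)={a,b,d}  FIRST(C)={a,b}

FIRST(S) = ["a", "b", "d"]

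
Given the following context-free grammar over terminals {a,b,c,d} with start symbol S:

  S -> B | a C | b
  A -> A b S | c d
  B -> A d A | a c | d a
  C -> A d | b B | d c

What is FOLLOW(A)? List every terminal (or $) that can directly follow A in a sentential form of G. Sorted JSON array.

FIRST iteration:
pass 1:
  A via A→c d: +{c}
  B via B→A d A: +{c}
  B via B→a c: +{a}
  B via B→d a: +{d}
  C via C→A d: +{c}
  C via C→b B: +{b}
  C via C→d c: +{d}
  S via S→B: +{a,c,d}
  S via S→b: +{b}
  FIRST(S)={a,b,c,d}  FIRST(A)={c}  FIRST(B)={a,c,d}  FIRST(C)={b,c,d}
pass 2: — fixpoint
  FIRST(S)={a,b,c,d}  FIRST(A)={c}  FIRST(B)={a,c,d}  FIRST(C)={b,c,d}

Compute FOLLOW by fixpoint:
FOLLOW(S) := {$}
round 1:
  A→A b S: FOLLOW(A) ⊇ FIRST(b) = {b}; new: +{b}
  A→A b S: FOLLOW(S) ⊇ FOLLOW(A) ⊇ {b}; new: +{b}
  B→A d A: FOLLOW(A) ⊇ FIRST(d) = {d}; new: +{d}
  S→B: FOLLOW(B) ⊇ FOLLOW(S) ⊇ {$,b}; new: +{$,b}
  S→a C: FOLLOW(C) ⊇ FOLLOW(S) ⊇ {$,b}; new: +{$,b}
  S: {$,b}  A: {b,d}  B: {$,b}  C: {$,b}
round 2:
  A→A b S: FOLLOW(S) ⊇ FOLLOW(A) ⊇ {b,d}; new: +{d}
  B→A d A: FOLLOW(A) ⊇ FOLLOW(B) ⊇ {$,b}; new: +{$}
  S→B: FOLLOW(B) ⊇ FOLLOW(S) ⊇ {$,b,d}; new: +{d}
  S→a C: FOLLOW(C) ⊇ FOLLOW(S) ⊇ {$,b,d}; new: +{d}
  S: {$,b,d}  A: {$,b,d}  B: {$,b,d}  C: {$,b,d}
round 3: — fixpoint
  S: {$,b,d}  A: {$,b,d}  B: {$,b,d}  C: {$,b,d}

FOLLOW(A) = ["$", "b", "d"]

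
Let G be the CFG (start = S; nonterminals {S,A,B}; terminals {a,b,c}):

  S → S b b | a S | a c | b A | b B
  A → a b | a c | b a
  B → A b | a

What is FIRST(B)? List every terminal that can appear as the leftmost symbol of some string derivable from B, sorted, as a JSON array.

FIRST sets, iterate to fixpoint:
[1]
  A via A→a b: +{a}
  A via A→b a: +{b}
  B via B→A b: +{a,b}
  S via S→a S: +{a}
  S via S→b A: +{b}
  FIRST(S)={a,b}  FIRST(A)={a,b}  FIRST(B)={a,b}
[2] — fixpoint
  FIRST(S)={a,b}  FIRST(A)={a,b}  FIRST(B)={a,b}

FIRST(B) = ["a", "b"]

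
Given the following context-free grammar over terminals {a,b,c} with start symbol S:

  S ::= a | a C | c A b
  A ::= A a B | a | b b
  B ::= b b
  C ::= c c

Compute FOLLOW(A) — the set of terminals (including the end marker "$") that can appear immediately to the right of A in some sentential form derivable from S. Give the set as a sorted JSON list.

Compute FIRST by fixpoint:
pass 1:
  A via A→a: +{a}
  A via A→b b: +{b}
  B via B→b b: +{b}
  C via C→c c: +{c}
  S via S→a: +{a}
  S via S→c A b: +{c}
  S: {a,c}  A: {a,b}  B: {b}  C: {c}
pass 2: — fixpoint
  S: {a,c}  A: {a,b}  B: {b}  C: {c}

FOLLOW iteration:
seed FOLLOW(S) with $
pass 1:
  A→A a B: FOLLOW(A) ⊇ FIRST(a) = {a}; new: +{a}
  A→A a B: FOLLOW(B) ⊇ FOLLOW(A) ⊇ {a}; new: +{a}
  S→a C: FOLLOW(C) ⊇ FOLLOW(S) ⊇ {$}; new: +{$}
  S→c A b: FOLLOW(A) ⊇ FIRST(b) = {b}; new: +{b}
  FOLLOW[S]={$}  FOLLOW[A]={a,b}  FOLLOW[B]={a}  FOLLOW[C]={$}
pass 2:
  A→A a B: FOLLOW(B) ⊇ FOLLOW(A) ⊇ {a,b}; new: +{b}
  FOLLOW[S]={$}  FOLLOW[A]={a,b}  FOLLOW[B]={a,b}  FOLLOW[C]={$}
pass 3: (stable)
  FOLLOW[S]={$}  FOLLOW[A]={a,b}  FOLLOW[B]={a,b}  FOLLOW[C]={$}

FOLLOW(A) = ["a", "b"]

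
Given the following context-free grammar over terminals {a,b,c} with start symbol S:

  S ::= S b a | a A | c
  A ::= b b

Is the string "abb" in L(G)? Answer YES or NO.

Convert to CNF:
  S -> S X2 | T1 A | c
  A -> T0 T0
  T0 -> b
  T1 -> a
  X2 -> T0 T1

CYK fill:
  cell(0,0) a: {T1}  orig:{}
  cell(1,1) b: {T0}  orig:{}
  cell(2,2) b: {T0}  orig:{}
  cell(0,1) ab: ∅
  cell(1,2) bb: {A}
  cell(0,2) abb: {S}

S ∈ T[0,2] ⇒ YES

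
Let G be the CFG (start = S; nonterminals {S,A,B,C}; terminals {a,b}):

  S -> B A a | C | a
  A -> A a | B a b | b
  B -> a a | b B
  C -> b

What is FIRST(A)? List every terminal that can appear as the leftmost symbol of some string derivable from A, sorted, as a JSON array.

Compute FIRST by fixpoint:
iter 1:
  A via A→b: +{b}
  B via B→a a: +{a}
  B via B→b B: +{b}
  C via C→b: +{b}
  S via S→B A a: +{a,b}
  FIRST[S]={a,b}  FIRST[A]={b}  FIRST[B]={a,b}  FIRST[C]={b}
iter 2:
  A via A→B a b: +{a}
  FIRST[S]={a,b}  FIRST[A]={a,b}  FIRST[B]={a,b}  FIRST[C]={b}
iter 3: (no change)
  FIRST[S]={a,b}  FIRST[A]={a,b}  FIRST[B]={a,b}  FIRST[C]={b}

FIRST(A) = ["a", "b"]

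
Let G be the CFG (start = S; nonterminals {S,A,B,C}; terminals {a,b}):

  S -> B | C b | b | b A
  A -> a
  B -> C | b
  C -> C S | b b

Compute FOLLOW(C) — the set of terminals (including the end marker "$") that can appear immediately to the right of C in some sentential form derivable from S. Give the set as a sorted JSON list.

FIRST sets, iterate to fixpoint:
[1]
  A via A→a: +{a}
  B via B→b: +{b}
  C via C→b b: +{b}
  S via S→B: +{b}
  FIRST[S]={b}  FIRST[A]={a}  FIRST[B]={b}  FIRST[C]={b}
[2] — fixpoint
  FIRST[S]={b}  FIRST[A]={a}  FIRST[B]={b}  FIRST[C]={b}

FOLLOW sets:
initialize: $ ∈ FOLLOW(S)
[1]
  C→C S: FOLLOW(C) ⊇ FIRST(S) = {b}; new: +{b}
  C→C S: FOLLOW(S) ⊇ FOLLOW(C) ⊇ {b}; new: +{b}
  S→B: FOLLOW(B) ⊇ FOLLOW(S) ⊇ {$,b}; new: +{$,b}
  S→b A: FOLLOW(A) ⊇ FOLLOW(S) ⊇ {$,b}; new: +{$,b}
  FOLLOW[S]={$,b}  FOLLOW[A]={$,b}  FOLLOW[B]={$,b}  FOLLOW[C]={b}
[2]
  B→C: FOLLOW(C) ⊇ FOLLOW(B) ⊇ {$,b}; new: +{$}
  FOLLOW[S]={$,b}  FOLLOW[A]={$,b}  FOLLOW[B]={$,b}  FOLLOW[C]={$,b}
[3] (no change)
  FOLLOW[S]={$,b}  FOLLOW[A]={$,b}  FOLLOW[B]={$,b}  FOLLOW[C]={$,b}

FOLLOW(C) = ["$", "b"]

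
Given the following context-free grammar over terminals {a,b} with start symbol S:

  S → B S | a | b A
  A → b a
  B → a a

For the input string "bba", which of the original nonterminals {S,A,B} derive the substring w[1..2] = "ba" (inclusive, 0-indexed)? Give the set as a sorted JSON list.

Convert to CNF:
  S -> B S | T0 A | a
  A -> T0 T1
  B -> T1 T1
  T0 -> b
  T1 -> a

Fill CYK table bottom-up, restricted to cells inside w[1..2]:
  [1..1]={T0}  "b"  orig:{}
  [2..2]={S,T1}  "a"  orig:{S}
  [1..2]={A}  "ba"

Original NTs in T[1,2] deriving "ba": ["A"]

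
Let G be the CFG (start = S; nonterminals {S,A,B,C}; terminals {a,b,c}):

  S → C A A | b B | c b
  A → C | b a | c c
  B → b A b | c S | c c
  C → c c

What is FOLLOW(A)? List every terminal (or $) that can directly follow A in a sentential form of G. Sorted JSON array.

FIRST iteration:
pass 1:
  A via A→b a: +{b}
  A via A→c c: +{c}
  B via B→b A b: +{b}
  B via B→c S: +{c}
  C via C→c c: +{c}
  S via S→C A A: +{c}
  S via S→b B: +{b}
  FIRST(S)={b,c}  FIRST(A)={b,c}  FIRST(B)={b,c}  FIRST(C)={c}
pass 2: — fixpoint
  FIRST(S)={b,c}  FIRST(A)={b,c}  FIRST(B)={b,c}  FIRST(C)={c}

FOLLOW iteration:
FOLLOW(S) := {$}
[1]
  B→b A b: FOLLOW(A) ⊇ FIRST(b) = {b}; new: +{b}
  S→C A A: FOLLOW(C) ⊇ FIRST(A) = {b,c}; new: +{b,c}
  S→C A A: FOLLOW(A) ⊇ FIRST(A) = {b,c}; new: +{c}
  S→C A A: FOLLOW(A) ⊇ FOLLOW(S) ⊇ {$}; new: +{$}
  S→b B: FOLLOW(B) ⊇ FOLLOW(S) ⊇ {$}; new: +{$}
  FOLLOW(S)={$}  FOLLOW(A)={$,b,c}  FOLLOW(B)={$}  FOLLOW(C)={b,c}
[2]
  A→C: FOLLOW(C) ⊇ FOLLOW(A) ⊇ {$,b,c}; new: +{$}
  FOLLOW(S)={$}  FOLLOW(A)={$,b,c}  FOLLOW(B)={$}  FOLLOW(C)={$,b,c}
[3] — fixpoint
  FOLLOW(S)={$}  FOLLOW(A)={$,b,c}  FOLLOW(B)={$}  FOLLOW(C)={$,b,c}

FOLLOW(A) = ["$", "b", "c"]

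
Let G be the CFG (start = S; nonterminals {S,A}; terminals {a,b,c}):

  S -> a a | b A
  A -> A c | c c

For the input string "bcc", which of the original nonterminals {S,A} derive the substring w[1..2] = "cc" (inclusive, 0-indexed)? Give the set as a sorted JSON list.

Convert to CNF:
  S -> T1 T1 | T2 A
  A -> A T0 | T0 T0
  T0 -> c
  T1 -> a
  T2 -> b

Fill CYK table bottom-up, restricted to cells inside w[1..2]:
  [1..1]={T0}  "c"  orig:{}
  [2..2]={T0}  "c"  orig:{}
  [1..2]={A}  "cc"

Original NTs in T[1,2] deriving "cc": ["A"]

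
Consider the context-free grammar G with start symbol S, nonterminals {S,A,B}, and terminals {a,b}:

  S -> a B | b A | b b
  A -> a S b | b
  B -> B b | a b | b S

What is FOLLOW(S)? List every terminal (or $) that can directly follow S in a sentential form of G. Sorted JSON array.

FIRST sets, iterate to fixpoint:
round 1:
  A via A→a S b: +{a}
  A via A→b: +{b}
  B via B→a b: +{a}
  B via B→b S: +{b}
  S via S→a B: +{a}
  S via S→b A: +{b}
  FIRST[S]={a,b}  FIRST[A]={a,b}  FIRST[B]={a,b}
round 2: (no change)
  FIRST[S]={a,b}  FIRST[A]={a,b}  FIRST[B]={a,b}

Compute FOLLOW by fixpoint:
seed FOLLOW(S) with $
[1]
  A→a S b: FOLLOW(S) ⊇ FIRST(b) = {b}; new: +{b}
  B→B b: FOLLOW(B) ⊇ FIRST(b) = {b}; new: +{b}
  S→a B: FOLLOW(B) ⊇ FOLLOW(S) ⊇ {$,b}; new: +{$}
  S→b A: FOLLOW(A) ⊇ FOLLOW(S) ⊇ {$,b}; new: +{$,b}
  FOLLOW(S)={$,b}  FOLLOW(A)={$,b}  FOLLOW(B)={$,b}
[2] (no change)
  FOLLOW(S)={$,b}  FOLLOW(A)={$,b}  FOLLOW(B)={$,b}

FOLLOW(S) = ["$", "b"]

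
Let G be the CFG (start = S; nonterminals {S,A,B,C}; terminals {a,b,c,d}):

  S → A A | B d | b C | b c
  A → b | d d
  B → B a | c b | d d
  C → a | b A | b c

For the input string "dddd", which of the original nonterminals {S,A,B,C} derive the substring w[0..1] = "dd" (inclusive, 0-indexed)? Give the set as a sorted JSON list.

CNF form of G:
  S -> A A | B T0 | T3 C | T3 T2
  A -> T0 T0 | b
  B -> B T1 | T0 T0 | T2 T3
  C -> T3 A | T3 T2 | a
  T0 -> d
  T1 -> a
  T2 -> c
  T3 -> b

CYK fill — only the sub-triangle for w[0..1]:
  [0..0]={T0}  "d"  orig:{}
  [1..1]={T0}  "d"  orig:{}
  [0..1]={A,B}  "dd"

Original NTs in T[0,1] deriving "dd": ["A", "B"]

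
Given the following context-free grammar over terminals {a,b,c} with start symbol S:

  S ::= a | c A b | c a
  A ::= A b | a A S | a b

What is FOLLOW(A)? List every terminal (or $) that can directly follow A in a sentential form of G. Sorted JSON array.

Compute FIRST by fixpoint:
round 1:
  A via A→a A S: +{a}
  S via S→a: +{a}
  S via S→c A b: +{c}
  S: {a,c}  A: {a}
round 2: done
  S: {a,c}  A: {a}

FOLLOW sets:
initialize: $ ∈ FOLLOW(S)
iter 1:
  A→A b: FOLLOW(A) ⊇ FIRST(b) = {b}; new: +{b}
  A→a A S: FOLLOW(A) ⊇ FIRST(S) = {a,c}; new: +{a,c}
  A→a A S: FOLLOW(S) ⊇ FOLLOW(A) ⊇ {a,b,c}; new: +{a,b,c}
  FOLLOW[S]={$,a,b,c}  FOLLOW[A]={a,b,c}
iter 2: — fixpoint
  FOLLOW[S]={$,a,b,c}  FOLLOW[A]={a,b,c}

FOLLOW(A) = ["a", "b", "c"]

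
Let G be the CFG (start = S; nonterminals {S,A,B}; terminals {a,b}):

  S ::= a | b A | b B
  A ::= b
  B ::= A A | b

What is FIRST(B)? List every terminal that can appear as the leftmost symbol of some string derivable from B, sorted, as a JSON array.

FIRST iteration:
round 1:
  A via A→b: +{b}
  B via B→A A: +{b}
  S via S→a: +{a}
  S via S→b A: +{b}
  FIRST(S)={a,b}  FIRST(A)={b}  FIRST(B)={b}
round 2: (stable)
  FIRST(S)={a,b}  FIRST(A)={b}  FIRST(B)={b}

FIRST(B) = ["b"]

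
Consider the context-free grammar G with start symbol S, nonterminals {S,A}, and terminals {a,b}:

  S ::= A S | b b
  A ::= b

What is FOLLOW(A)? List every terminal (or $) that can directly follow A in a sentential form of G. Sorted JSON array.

Compute FIRST by fixpoint:
[1]
  A via A→b: +{b}
  S via S→A S: +{b}
  S: {b}  A: {b}
[2] done
  S: {b}  A: {b}

FOLLOW sets:
initialize: $ ∈ FOLLOW(S)
round 1:
  S→A S: FOLLOW(A) ⊇ FIRST(S) = {b}; new: +{b}
  FOLLOW(S)={$}  FOLLOW(A)={b}
round 2: (stable)
  FOLLOW(S)={$}  FOLLOW(A)={b}

FOLLOW(A) = ["b"]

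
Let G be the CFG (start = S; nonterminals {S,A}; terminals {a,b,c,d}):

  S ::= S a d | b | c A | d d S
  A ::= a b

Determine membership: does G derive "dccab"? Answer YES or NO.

Convert to CNF:
  S -> S X4 | T2 X5 | T3 A | b
  A -> T0 T1
  T0 -> a
  T1 -> b
  T2 -> d
  T3 -> c
  X4 -> T0 T2
  X5 -> T2 S

CYK table (by increasing span):
  cell(0,0) d: {T2}  orig:{}
  cell(1,1) c: {T3}  orig:{}
  cell(2,2) c: {T3}  orig:{}
  cell(3,3) a: {T0}  orig:{}
  cell(4,4) b: {S,T1}  orig:{S}
  cell(0,1) dc: ∅
  cell(1,2) cc: ∅
  cell(2,3) ca: ∅
  cell(3,4) ab: {A}
  cell(0,2) dcc: ∅
  cell(1,3) cca: ∅
  cell(2,4) cab: {S}
  cell(0,3) dcca: ∅
  cell(1,4) ccab: ∅
  cell(0,4) dccab: ∅

S ∉ T[0,4] ⇒ NO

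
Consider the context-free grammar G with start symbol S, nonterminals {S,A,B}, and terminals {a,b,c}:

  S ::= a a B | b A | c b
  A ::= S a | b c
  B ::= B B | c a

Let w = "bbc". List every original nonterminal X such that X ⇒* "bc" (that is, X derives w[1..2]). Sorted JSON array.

CNF form of G:
  S -> T0 X3 | T1 A | T2 T1
  A -> S T0 | T1 T2
  B -> B B | T2 T0
  T0 -> a
  T1 -> b
  T2 -> c
  X3 -> T0 B

CYK fill — only the sub-triangle for w[1..2]:
  cell(1,1) b: {T1}  orig:{}
  cell(2,2) c: {T2}  orig:{}
  cell(1,2) bc: {A}

Original NTs in T[1,2] deriving "bc": ["A"]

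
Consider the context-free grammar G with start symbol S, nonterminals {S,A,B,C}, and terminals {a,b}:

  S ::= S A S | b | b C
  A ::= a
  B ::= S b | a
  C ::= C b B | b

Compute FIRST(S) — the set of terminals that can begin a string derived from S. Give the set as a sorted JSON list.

FIRST iteration:
round 1:
  A via A→a: +{a}
  B via B→a: +{a}
  C via C→b: +{b}
  S via S→b: +{b}
  FIRST(S)={b}  FIRST(A)={a}  FIRST(B)={a}  FIRST(C)={b}
round 2:
  B via B→S b: +{b}
  FIRST(S)={b}  FIRST(A)={a}  FIRST(B)={a,b}  FIRST(C)={b}
round 3: (no change)
  FIRST(S)={b}  FIRST(A)={a}  FIRST(B)={a,b}  FIRST(C)={b}

FIRST(S) = ["b"]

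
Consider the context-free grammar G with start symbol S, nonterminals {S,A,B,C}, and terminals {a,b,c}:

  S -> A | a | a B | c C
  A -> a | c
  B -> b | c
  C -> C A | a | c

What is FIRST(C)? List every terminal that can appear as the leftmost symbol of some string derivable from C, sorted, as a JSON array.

FIRST iteration:
[1]
  A via A→a: +{a}
  A via A→c: +{c}
  B via B→b: +{b}
  B via B→c: +{c}
  C via C→a: +{a}
  C via C→c: +{c}
  S via S→A: +{a,c}
  FIRST(S)={a,c}  FIRST(A)={a,c}  FIRST(B)={b,c}  FIRST(C)={a,c}
[2] done
  FIRST(S)={a,c}  FIRST(A)={a,c}  FIRST(B)={b,c}  FIRST(C)={a,c}

FIRST(C) = ["a", "c"]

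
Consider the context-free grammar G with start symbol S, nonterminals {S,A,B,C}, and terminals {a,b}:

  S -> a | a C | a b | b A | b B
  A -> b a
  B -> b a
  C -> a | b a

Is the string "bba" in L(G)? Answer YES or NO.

Convert to CNF:
  S -> T0 A | T0 B | T1 C | T1 T0 | a
  A -> T0 T1
  B -> T0 T1
  C -> T0 T1 | a
  T0 -> b
  T1 -> a

CYK table (by increasing span):
  [0..0]={T0}  "b"  orig:{}
  [1..1]={T0}  "b"  orig:{}
  [2..2]={C,S,T1}  "a"  orig:{C,S}
  [0..1]=∅  "bb"
  [1..2]={A,B,C}  "ba"
  [0..2]={S}  "bba"

S ∈ T[0,2] ⇒ YES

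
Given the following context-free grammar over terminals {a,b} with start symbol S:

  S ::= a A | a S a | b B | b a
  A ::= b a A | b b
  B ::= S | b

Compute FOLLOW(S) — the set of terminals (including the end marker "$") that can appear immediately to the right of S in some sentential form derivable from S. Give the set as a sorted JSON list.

Compute FIRST by fixpoint:
pass 1:
  A via A→b a A: +{b}
  B via B→b: +{b}
  S via S→a A: +{a}
  S via S→b B: +{b}
  S: {a,b}  A: {b}  B: {b}
pass 2:
  B via B→S: +{a}
  S: {a,b}  A: {b}  B: {a,b}
pass 3: done
  S: {a,b}  A: {b}  B: {a,b}

FOLLOW iteration:
FOLLOW(S) := {$}
iter 1:
  S→a A: FOLLOW(A) ⊇ FOLLOW(S) ⊇ {$}; new: +{$}
  S→a S a: FOLLOW(S) ⊇ FIRST(a) = {a}; new: +{a}
  S→b B: FOLLOW(B) ⊇ FOLLOW(S) ⊇ {$,a}; new: +{$,a}
  FOLLOW[S]={$,a}  FOLLOW[A]={$}  FOLLOW[B]={$,a}
iter 2:
  S→a A: FOLLOW(A) ⊇ FOLLOW(S) ⊇ {$,a}; new: +{a}
  FOLLOW[S]={$,a}  FOLLOW[A]={$,a}  FOLLOW[B]={$,a}
iter 3: — fixpoint
  FOLLOW[S]={$,a}  FOLLOW[A]={$,a}  FOLLOW[B]={$,a}

FOLLOW(S) = ["$", "a"]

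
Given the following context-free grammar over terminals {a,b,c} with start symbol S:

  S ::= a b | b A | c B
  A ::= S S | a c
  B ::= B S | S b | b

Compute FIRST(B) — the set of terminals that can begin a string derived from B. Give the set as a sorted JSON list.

FIRST sets, iterate to fixpoint:
[1]
  A via A→a c: +{a}
  B via B→b: +{b}
  S via S→a b: +{a}
  S via S→b A: +{b}
  S via S→c B: +{c}
  S: {a,b,c}  A: {a}  B: {b}
[2]
  A via A→S S: +{b,c}
  B via B→S b: +{a,c}
  S: {a,b,c}  A: {a,b,c}  B: {a,b,c}
[3] (stable)
  S: {a,b,c}  A: {a,b,c}  B: {a,b,c}

FIRST(B) = ["a", "b", "c"]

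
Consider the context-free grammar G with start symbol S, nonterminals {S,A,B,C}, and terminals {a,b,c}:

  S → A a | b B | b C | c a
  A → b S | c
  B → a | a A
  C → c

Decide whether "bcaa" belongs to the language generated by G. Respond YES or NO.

CNF form of G:
  S -> A T1 | T0 B | T0 C | T2 T1
  A -> T0 S | c
  B -> T1 A | a
  C -> c
  T0 -> b
  T1 -> a
  T2 -> c

Fill CYK table bottom-up:
  [0..0]={T0}  "b"  orig:{}
  [1..1]={A,C,T2}  "c"  orig:{A,C}
  [2..2]={B,T1}  "a"  orig:{B}
  [3..3]={B,T1}  "a"  orig:{B}
  [0..1]={S}  "bc"
  [1..2]={S}  "ca"
  [2..3]=∅  "aa"
  [0..2]={A}  "bca"
  [1..3]=∅  "caa"
  [0..3]={S}  "bcaa"

S ∈ T[0,3] ⇒ YES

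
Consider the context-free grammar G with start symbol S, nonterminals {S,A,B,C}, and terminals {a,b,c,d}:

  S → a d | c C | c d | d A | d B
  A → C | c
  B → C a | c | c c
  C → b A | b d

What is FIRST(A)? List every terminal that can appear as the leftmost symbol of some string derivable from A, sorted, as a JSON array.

FIRST sets, iterate to fixpoint:
round 1:
  A via A→c: +{c}
  B via B→c: +{c}
  C via C→b A: +{b}
  S via S→a d: +{a}
  S via S→c C: +{c}
  S via S→d A: +{d}
  S: {a,c,d}  A: {c}  B: {c}  C: {b}
round 2:
  A via A→C: +{b}
  B via B→C a: +{b}
  S: {a,c,d}  A: {b,c}  B: {b,c}  C: {b}
round 3: (stable)
  S: {a,c,d}  A: {b,c}  B: {b,c}  C: {b}

FIRST(A) = ["b", "c"]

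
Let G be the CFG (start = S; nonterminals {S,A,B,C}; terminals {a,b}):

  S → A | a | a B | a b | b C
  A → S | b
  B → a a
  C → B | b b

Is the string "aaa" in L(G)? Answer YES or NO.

Convert to CNF:
  S -> T0 B | T0 T1 | T1 C | a | b
  A -> T0 B | T0 T1 | T1 C | a | b
  B -> T0 T0
  C -> T0 T0 | T1 T1
  T0 -> a
  T1 -> b

Fill CYK table bottom-up:
  cell(0,0) a: {A,S,T0}  orig:{A,S}
  cell(1,1) a: {A,S,T0}  orig:{A,S}
  cell(2,2) a: {A,S,T0}  orig:{A,S}
  cell(0,1) aa: {B,C}
  cell(1,2) aa: {B,C}
  cell(0,2) aaa: {A,S}

S ∈ T[0,2] ⇒ YES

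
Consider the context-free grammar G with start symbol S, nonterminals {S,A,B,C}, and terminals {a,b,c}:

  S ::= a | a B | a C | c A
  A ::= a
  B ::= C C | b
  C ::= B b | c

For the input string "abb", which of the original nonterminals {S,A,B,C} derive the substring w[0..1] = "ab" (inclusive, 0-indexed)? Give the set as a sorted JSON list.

Convert to CNF:
  S -> T1 B | T1 C | T2 A | a
  A -> a
  B -> C C | b
  C -> B T0 | c
  T0 -> b
  T1 -> a
  T2 -> c

Fill CYK table bottom-up (cells [i..j] with 0 ≤ i ≤ j ≤ 1 only):
  cell(0,0) a: {A,S,T1}  orig:{A,S}
  cell(1,1) b: {B,T0}  orig:{B}
  cell(0,1) ab: {S}

Original NTs in T[0,1] deriving "ab": ["S"]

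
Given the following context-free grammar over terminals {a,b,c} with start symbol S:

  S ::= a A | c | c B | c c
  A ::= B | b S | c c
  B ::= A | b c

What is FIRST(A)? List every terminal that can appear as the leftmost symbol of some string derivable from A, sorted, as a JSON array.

Compute FIRST by fixpoint:
[1]
  A via A→b S: +{b}
  A via A→c c: +{c}
  B via B→A: +{b,c}
  S via S→a A: +{a}
  S via S→c: +{c}
  FIRST[S]={a,c}  FIRST[A]={b,c}  FIRST[B]={b,c}
[2] (stable)
  FIRST[S]={a,c}  FIRST[A]={b,c}  FIRST[B]={b,c}

FIRST(A) = ["b", "c"]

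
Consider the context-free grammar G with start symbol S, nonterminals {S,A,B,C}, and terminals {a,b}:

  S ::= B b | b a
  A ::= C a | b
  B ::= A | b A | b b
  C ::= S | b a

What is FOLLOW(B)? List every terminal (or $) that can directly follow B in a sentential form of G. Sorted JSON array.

Compute FIRST by fixpoint:
round 1:
  A via A→b: +{b}
  B via B→A: +{b}
  C via C→b a: +{b}
  S via S→B b: +{b}
  FIRST[S]={b}  FIRST[A]={b}  FIRST[B]={b}  FIRST[C]={b}
round 2: (no change)
  FIRST[S]={b}  FIRST[A]={b}  FIRST[B]={b}  FIRST[C]={b}

FOLLOW sets:
initialize: $ ∈ FOLLOW(S)
pass 1:
  A→C a: FOLLOW(C) ⊇ FIRST(a) = {a}; new: +{a}
  C→S: FOLLOW(S) ⊇ FOLLOW(C) ⊇ {a}; new: +{a}
  S→B b: FOLLOW(B) ⊇ FIRST(b) = {b}; new: +{b}
  FOLLOW[S]={$,a}  FOLLOW[A]={}  FOLLOW[B]={b}  FOLLOW[C]={a}
pass 2:
  B→A: FOLLOW(A) ⊇ FOLLOW(B) ⊇ {b}; new: +{b}
  FOLLOW[S]={$,a}  FOLLOW[A]={b}  FOLLOW[B]={b}  FOLLOW[C]={a}
pass 3: (stable)
  FOLLOW[S]={$,a}  FOLLOW[A]={b}  FOLLOW[B]={b}  FOLLOW[C]={a}

FOLLOW(B) = ["b"]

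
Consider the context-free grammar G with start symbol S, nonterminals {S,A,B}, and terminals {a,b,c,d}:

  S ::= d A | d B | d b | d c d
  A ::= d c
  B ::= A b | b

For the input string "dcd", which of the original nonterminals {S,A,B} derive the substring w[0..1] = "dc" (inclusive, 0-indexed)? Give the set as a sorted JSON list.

CNF form of G:
  S -> T0 A | T0 B | T0 T2 | T0 X3
  A -> T0 T1
  B -> A T2 | b
  T0 -> d
  T1 -> c
  T2 -> b
  X3 -> T1 T0

CYK table (by increasing span) — only the sub-triangle for w[0..1]:
  [0..0]={T0}  "d"  orig:{}
  [1..1]={T1}  "c"  orig:{}
  [0..1]={A}  "dc"

Original NTs in T[0,1] deriving "dc": ["A"]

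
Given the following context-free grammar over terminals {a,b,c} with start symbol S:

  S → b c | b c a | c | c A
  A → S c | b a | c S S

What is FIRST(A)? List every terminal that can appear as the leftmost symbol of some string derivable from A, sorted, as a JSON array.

FIRST sets, iterate to fixpoint:
pass 1:
  A via A→b a: +{b}
  A via A→c S S: +{c}
  S via S→b c: +{b}
  S via S→c: +{c}
  FIRST[S]={b,c}  FIRST[A]={b,c}
pass 2: done
  FIRST[S]={b,c}  FIRST[A]={b,c}

FIRST(A) = ["b", "c"]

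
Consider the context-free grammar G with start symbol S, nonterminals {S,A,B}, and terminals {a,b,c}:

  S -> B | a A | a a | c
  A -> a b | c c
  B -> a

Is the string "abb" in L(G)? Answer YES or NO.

Convert to CNF:
  S -> T0 A | T0 T0 | a | c
  A -> T0 T1 | T2 T2
  B -> a
  T0 -> a
  T1 -> b
  T2 -> c

Fill CYK table bottom-up:
  T[0,0] 'a' = {B,S,T0}  orig:{B,S}
  T[1,1] 'b' = {T1}  orig:{}
  T[2,2] 'b' = {T1}  orig:{}
  T[0,1] 'ab' = {A}
  T[1,2] 'bb' = ∅
  T[0,2] 'abb' = ∅

S ∉ T[0,2] ⇒ NO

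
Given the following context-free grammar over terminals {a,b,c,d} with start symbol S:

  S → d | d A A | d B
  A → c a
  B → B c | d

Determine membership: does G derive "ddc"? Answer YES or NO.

Convert to CNF:
  S -> T2 B | T2 X3 | d
  A -> T0 T1
  B -> B T0 | d
  T0 -> c
  T1 -> a
  T2 -> d
  X3 -> A A

CYK table (by increasing span):
  [0..0]={B,S,T2}  "d"  orig:{B,S}
  [1..1]={B,S,T2}  "d"  orig:{B,S}
  [2..2]={T0}  "c"  orig:{}
  [0..1]={S}  "dd"
  [1..2]={B}  "dc"
  [0..2]={S}  "ddc"

S ∈ T[0,2] ⇒ YES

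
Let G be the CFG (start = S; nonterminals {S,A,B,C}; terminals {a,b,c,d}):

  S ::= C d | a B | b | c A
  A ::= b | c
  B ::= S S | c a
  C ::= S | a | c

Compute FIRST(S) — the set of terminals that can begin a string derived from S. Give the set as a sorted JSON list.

Compute FIRST by fixpoint:
[1]
  A via A→b: +{b}
  A via A→c: +{c}
  B via B→c a: +{c}
  C via C→a: +{a}
  C via C→c: +{c}
  S via S→C d: +{a,c}
  S via S→b: +{b}
  FIRST(S)={a,b,c}  FIRST(A)={b,c}  FIRST(B)={c}  FIRST(C)={a,c}
[2]
  B via B→S S: +{a,b}
  C via C→S: +{b}
  FIRST(S)={a,b,c}  FIRST(A)={b,c}  FIRST(B)={a,b,c}  FIRST(C)={a,b,c}
[3] (stable)
  FIRST(S)={a,b,c}  FIRST(A)={b,c}  FIRST(B)={a,b,c}  FIRST(C)={a,b,c}

FIRST(S) = ["a", "b", "c"]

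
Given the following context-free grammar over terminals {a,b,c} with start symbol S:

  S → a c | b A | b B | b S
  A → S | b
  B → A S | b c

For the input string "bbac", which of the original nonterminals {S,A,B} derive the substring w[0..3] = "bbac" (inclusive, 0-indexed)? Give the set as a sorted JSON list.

Convert to CNF:
  S -> T0 T1 | T2 A | T2 B | T2 S
  A -> T0 T1 | T2 A | T2 B | T2 S | b
  B -> A S | T2 T1
  T0 -> a
  T1 -> c
  T2 -> b

CYK fill — only the sub-triangle for w[0..3]:
  cell(0,0) b: {A,T2}  orig:{A}
  cell(1,1) b: {A,T2}  orig:{A}
  cell(2,2) a: {T0}  orig:{}
  cell(3,3) c: {T1}  orig:{}
  cell(0,1) bb: {A,S}
  cell(1,2) ba: ∅
  cell(2,3) ac: {A,S}
  cell(0,2) bba: ∅
  cell(1,3) bac: {A,B,S}
  cell(0,3) bbac: {A,B,S}

Original NTs in T[0,3] deriving "bbac": ["A", "B", "S"]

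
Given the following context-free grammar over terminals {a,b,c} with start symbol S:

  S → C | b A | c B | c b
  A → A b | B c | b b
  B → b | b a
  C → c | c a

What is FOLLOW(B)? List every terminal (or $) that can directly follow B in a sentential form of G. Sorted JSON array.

FIRST sets, iterate to fixpoint:
[1]
  A via A→b b: +{b}
  B via B→b: +{b}
  C via C→c: +{c}
  S via S→C: +{c}
  S via S→b A: +{b}
  FIRST[S]={b,c}  FIRST[A]={b}  FIRST[B]={b}  FIRST[C]={c}
[2] (stable)
  FIRST[S]={b,c}  FIRST[A]={b}  FIRST[B]={b}  FIRST[C]={c}

FOLLOW iteration:
initialize: $ ∈ FOLLOW(S)
[1]
  A→A b: FOLLOW(A) ⊇ FIRST(b) = {b}; new: +{b}
  A→B c: FOLLOW(B) ⊇ FIRST(c) = {c}; new: +{c}
  S→C: FOLLOW(C) ⊇ FOLLOW(S) ⊇ {$}; new: +{$}
  S→b A: FOLLOW(A) ⊇ FOLLOW(S) ⊇ {$}; new: +{$}
  S→c B: FOLLOW(B) ⊇ FOLLOW(S) ⊇ {$}; new: +{$}
  FOLLOW[S]={$}  FOLLOW[A]={$,b}  FOLLOW[B]={$,c}  FOLLOW[C]={$}
[2] (stable)
  FOLLOW[S]={$}  FOLLOW[A]={$,b}  FOLLOW[B]={$,c}  FOLLOW[C]={$}

FOLLOW(B) = ["$", "c"]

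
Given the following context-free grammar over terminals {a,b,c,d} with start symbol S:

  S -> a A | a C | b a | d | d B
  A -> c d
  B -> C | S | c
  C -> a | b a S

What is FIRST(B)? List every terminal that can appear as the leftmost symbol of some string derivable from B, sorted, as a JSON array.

Compute FIRST by fixpoint:
pass 1:
  A via A→c d: +{c}
  B via B→c: +{c}
  C via C→a: +{a}
  C via C→b a S: +{b}
  S via S→a A: +{a}
  S via S→b a: +{b}
  S via S→d: +{d}
  S: {a,b,d}  A: {c}  B: {c}  C: {a,b}
pass 2:
  B via B→C: +{a,b}
  B via B→S: +{d}
  S: {a,b,d}  A: {c}  B: {a,b,c,d}  C: {a,b}
pass 3: done
  S: {a,b,d}  A: {c}  B: {a,b,c,d}  C: {a,b}

FIRST(B) = ["a", "b", "c", "d"]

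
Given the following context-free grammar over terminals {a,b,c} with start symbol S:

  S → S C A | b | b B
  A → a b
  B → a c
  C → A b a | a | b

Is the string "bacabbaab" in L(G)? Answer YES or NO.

CNF form of G:
  S -> S X4 | T1 B | b
  A -> T0 T1
  B -> T0 T2
  C -> A X3 | a | b
  T0 -> a
  T1 -> b
  T2 -> c
  X3 -> T1 T0
  X4 -> C A

CYK table (by increasing span):
  [0..0]={C,S,T1}  "b"  orig:{C,S}
  [1..1]={C,T0}  "a"  orig:{C}
  [2..2]={T2}  "c"  orig:{}
  [3..3]={C,T0}  "a"  orig:{C}
  [4..4]={C,S,T1}  "b"  orig:{C,S}
  [5..5]={C,S,T1}  "b"  orig:{C,S}
  [6..6]={C,T0}  "a"  orig:{C}
  [7..7]={C,T0}  "a"  orig:{C}
  [8..8]={C,S,T1}  "b"  orig:{C,S}
  [0..1]={X3}  "ba"  orig:{}
  [1..2]={B}  "ac"
  [2..3]=∅  "ca"
  [3..4]={A}  "ab"
  [4..5]=∅  "bb"
  [5..6]={X3}  "ba"  orig:{}
  [6..7]=∅  "aa"
  [7..8]={A}  "ab"
  [0..2]={S}  "bac"
  [1..3]=∅  "aca"
  [2..4]=∅  "cab"
  [3..5]=∅  "abb"
  [4..6]=∅  "bba"
  [5..7]=∅  "baa"
  [6..8]={X4}  "aab"  orig:{}
  [0..3]=∅  "baca"
  [1..4]=∅  "acab"
  [2..5]=∅  "cabb"
  [3..6]={C}  "abba"
  [4..7]=∅  "bbaa"
  [5..8]={S}  "baab"
  [0..4]=∅  "bacab"
  [1..5]=∅  "acabb"
  [2..6]=∅  "cabba"
  [3..7]=∅  "abbaa"
  [4..8]=∅  "bbaab"
  [0..5]=∅  "bacabb"
  [1..6]=∅  "acabba"
  [2..7]=∅  "cabbaa"
  [3..8]={X4}  "abbaab"  orig:{}
  [0..6]=∅  "bacabba"
  [1..7]=∅  "acabbaa"
  [2..8]=∅  "cabbaab"
  [0..7]=∅  "bacabbaa"
  [1..8]=∅  "acabbaab"
  [0..8]={S}  "bacabbaab"

S ∈ T[0,8] ⇒ YES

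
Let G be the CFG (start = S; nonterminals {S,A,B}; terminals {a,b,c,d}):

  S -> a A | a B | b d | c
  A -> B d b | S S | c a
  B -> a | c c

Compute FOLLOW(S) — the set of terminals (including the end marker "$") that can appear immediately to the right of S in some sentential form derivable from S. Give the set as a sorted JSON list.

FIRST iteration:
pass 1:
  A via A→c a: +{c}
  B via B→a: +{a}
  B via B→c c: +{c}
  S via S→a A: +{a}
  S via S→b d: +{b}
  S via S→c: +{c}
  FIRST[S]={a,b,c}  FIRST[A]={c}  FIRST[B]={a,c}
pass 2:
  A via A→B d b: +{a}
  A via A→S S: +{b}
  FIRST[S]={a,b,c}  FIRST[A]={a,b,c}  FIRST[B]={a,c}
pass 3: — fixpoint
  FIRST[S]={a,b,c}  FIRST[A]={a,b,c}  FIRST[B]={a,c}

Compute FOLLOW by fixpoint:
seed FOLLOW(S) with $
round 1:
  A→B d b: FOLLOW(B) ⊇ FIRST(d) = {d}; new: +{d}
  A→S S: FOLLOW(S) ⊇ FIRST(S) = {a,b,c}; new: +{a,b,c}
  S→a A: FOLLOW(A) ⊇ FOLLOW(S) ⊇ {$,a,b,c}; new: +{$,a,b,c}
  S→a B: FOLLOW(B) ⊇ FOLLOW(S) ⊇ {$,a,b,c}; new: +{$,a,b,c}
  FOLLOW[S]={$,a,b,c}  FOLLOW[A]={$,a,b,c}  FOLLOW[B]={$,a,b,c,d}
round 2: done
  FOLLOW[S]={$,a,b,c}  FOLLOW[A]={$,a,b,c}  FOLLOW[B]={$,a,b,c,d}

FOLLOW(S) = ["$", "a", "b", "c"]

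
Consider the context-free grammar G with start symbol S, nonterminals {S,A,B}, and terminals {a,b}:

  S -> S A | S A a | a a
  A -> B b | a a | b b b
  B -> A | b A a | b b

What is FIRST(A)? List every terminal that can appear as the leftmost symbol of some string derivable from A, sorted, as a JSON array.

FIRST sets, iterate to fixpoint:
round 1:
  A via A→a a: +{a}
  A via A→b b b: +{b}
  B via B→A: +{a,b}
  S via S→a a: +{a}
  FIRST[S]={a}  FIRST[A]={a,b}  FIRST[B]={a,b}
round 2: (stable)
  FIRST[S]={a}  FIRST[A]={a,b}  FIRST[B]={a,b}

FIRST(A) = ["a", "b"]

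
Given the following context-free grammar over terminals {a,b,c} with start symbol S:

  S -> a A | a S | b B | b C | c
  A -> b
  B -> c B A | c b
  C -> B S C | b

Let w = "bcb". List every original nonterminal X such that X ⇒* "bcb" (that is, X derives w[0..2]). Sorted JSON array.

CNF form of G:
  S -> T1 B | T1 C | T2 A | T2 S | c
  A -> b
  B -> T0 T1 | T0 X3
  C -> B X4 | b
  T0 -> c
  T1 -> b
  T2 -> a
  X3 -> B A
  X4 -> S C

Fill CYK table bottom-up (cells [i..j] with 0 ≤ i ≤ j ≤ 2 only):
  [0..0]={A,C,T1}  "b"  orig:{A,C}
  [1..1]={S,T0}  "c"  orig:{S}
  [2..2]={A,C,T1}  "b"  orig:{A,C}
  [0..1]=∅  "bc"
  [1..2]={B,X4}  "cb"  orig:{B}
  [0..2]={S}  "bcb"

Original NTs in T[0,2] deriving "bcb": ["S"]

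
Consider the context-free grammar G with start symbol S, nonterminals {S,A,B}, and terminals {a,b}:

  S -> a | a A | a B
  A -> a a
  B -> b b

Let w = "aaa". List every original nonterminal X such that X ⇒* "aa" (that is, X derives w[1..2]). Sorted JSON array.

Convert to CNF:
  S -> T0 A | T0 B | a
  A -> T0 T0
  B -> T1 T1
  T0 -> a
  T1 -> b

CYK fill, restricted to cells inside w[1..2]:
  [1..1]={S,T0}  "a"  orig:{S}
  [2..2]={S,T0}  "a"  orig:{S}
  [1..2]={A}  "aa"

Original NTs in T[1,2] deriving "aa": ["A"]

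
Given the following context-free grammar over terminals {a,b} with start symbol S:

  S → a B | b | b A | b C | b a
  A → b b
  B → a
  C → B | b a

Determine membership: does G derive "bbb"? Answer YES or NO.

Convert to CNF:
  S -> T0 A | T0 C | T0 T1 | T1 B | b
  A -> T0 T0
  B -> a
  C -> T0 T1 | a
  T0 -> b
  T1 -> a

Fill CYK table bottom-up:
  cell(0,0) b: {S,T0}  orig:{S}
  cell(1,1) b: {S,T0}  orig:{S}
  cell(2,2) b: {S,T0}  orig:{S}
  cell(0,1) bb: {A}
  cell(1,2) bb: {A}
  cell(0,2) bbb: {S}

S ∈ T[0,2] ⇒ YES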